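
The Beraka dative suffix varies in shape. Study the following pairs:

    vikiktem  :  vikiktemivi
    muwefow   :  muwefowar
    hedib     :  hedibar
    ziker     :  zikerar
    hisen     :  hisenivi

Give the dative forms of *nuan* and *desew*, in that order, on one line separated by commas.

The alternation tracks the final consonant of the stem — -ivi when the stem ends in a nasal (*vikiktem*, *hisen*); -ar when the stem ends in a non-nasal consonant (*muwefow*, *hedib*, *ziker*).
*nuan*: final consonant = /n/, a nasal → -ivi → *nuanivi*.
*desew*: final consonant = /w/, non-nasal → -ar → *desewar*.

nuanivi, desewar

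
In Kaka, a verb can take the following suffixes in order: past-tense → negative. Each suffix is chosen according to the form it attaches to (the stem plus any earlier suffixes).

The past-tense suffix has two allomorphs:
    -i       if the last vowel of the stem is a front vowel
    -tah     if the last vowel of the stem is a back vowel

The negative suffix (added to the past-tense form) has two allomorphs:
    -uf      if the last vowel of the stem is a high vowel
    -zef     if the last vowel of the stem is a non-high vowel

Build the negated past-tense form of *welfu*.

welfutahzef

The last vowel of *welfu* is /u/, which is a back vowel, so the past-tense suffix is -tah, giving *welfutah*.
The last vowel of the past-tense form *welfutah* is /a/, which is a non-high vowel, so the negative suffix is -zef, giving *welfutahzef*.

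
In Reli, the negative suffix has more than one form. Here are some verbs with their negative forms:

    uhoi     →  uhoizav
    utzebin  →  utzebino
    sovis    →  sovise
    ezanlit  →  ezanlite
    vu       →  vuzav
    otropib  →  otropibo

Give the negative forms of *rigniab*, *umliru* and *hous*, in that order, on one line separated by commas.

Looking at the final sound of each stem: -e when the stem ends in a voiceless consonant (*sovis*, *ezanlit*); -o when the stem ends in a voiced consonant (*utzebin*, *otropib*); -zav when the stem ends in a vowel (*uhoi*, *vu*).
The final sound of *rigniab* is /b/, which is a voiced consonant, so the suffix is -o, giving *rigniabo*.
The final sound of *umliru* is /u/, which is a vowel, so the suffix is -zav, giving *umliruzav*.
The final sound of *hous* is /s/, which is a voiceless consonant, so the suffix is -e, giving *house*.

rigniabo, umliruzav, house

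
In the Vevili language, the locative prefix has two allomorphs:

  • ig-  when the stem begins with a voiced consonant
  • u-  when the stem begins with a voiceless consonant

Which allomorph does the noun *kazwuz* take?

The first consonant of *kazwuz* is /k/, which is voiceless, so the prefix is u-.

u-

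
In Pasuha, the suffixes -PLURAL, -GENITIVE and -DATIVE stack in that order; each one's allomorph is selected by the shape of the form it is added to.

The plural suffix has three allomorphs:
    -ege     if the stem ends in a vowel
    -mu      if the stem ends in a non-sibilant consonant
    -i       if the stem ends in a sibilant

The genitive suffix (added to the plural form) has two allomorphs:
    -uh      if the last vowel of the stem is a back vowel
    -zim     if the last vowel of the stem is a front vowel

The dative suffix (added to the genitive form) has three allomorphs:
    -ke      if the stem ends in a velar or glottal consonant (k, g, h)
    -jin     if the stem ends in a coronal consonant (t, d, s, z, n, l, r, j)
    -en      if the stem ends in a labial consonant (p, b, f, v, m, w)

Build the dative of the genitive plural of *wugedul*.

*wugedul*: final sound = /l/, a non-sibilant consonant → -mu → *wugedulmu*.
The plural form *wugedulmu* — last vowel /u/ (a back vowel) → -uh → *wugedulmuuh*.
Since the final consonant of the genitive form *wugedulmuuh* is /h/ (velar/glottal), it takes -ke, giving *wugedulmuuhke*.

wugedulmuuhke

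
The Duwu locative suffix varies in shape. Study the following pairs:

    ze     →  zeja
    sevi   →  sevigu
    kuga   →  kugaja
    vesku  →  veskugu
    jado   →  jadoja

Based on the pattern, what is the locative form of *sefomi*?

sefomigu

Looking at the last vowel of each stem: -gu when the last vowel of the stem is a high vowel (*sevi*, *vesku*); -ja when the last vowel of the stem is a non-high vowel (*ze*, *kuga*, *jado*).
The last vowel of *sefomi* is /i/, which is a high vowel, so the suffix is -gu, giving *sefomigu*.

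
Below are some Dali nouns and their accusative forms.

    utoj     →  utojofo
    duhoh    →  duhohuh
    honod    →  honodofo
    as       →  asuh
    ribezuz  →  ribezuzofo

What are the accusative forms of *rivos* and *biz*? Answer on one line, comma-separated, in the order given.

The pattern is voicing of the final consonant: -uh when the stem ends in a voiceless consonant (*duhoh*, *as*); -ofo when the stem ends in a voiced consonant (*utoj*, *honod*, *ribezuz*).
The final consonant of *rivos* is /s/, which is voiceless, so the suffix is -uh, giving *rivosuh*.
*biz*: final consonant = /z/, voiced → -ofo → *bizofo*.

rivosuh, bizofo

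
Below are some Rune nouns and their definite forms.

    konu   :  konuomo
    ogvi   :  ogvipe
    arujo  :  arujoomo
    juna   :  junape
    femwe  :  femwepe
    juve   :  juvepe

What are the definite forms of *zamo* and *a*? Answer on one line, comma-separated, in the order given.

zamoomo, ape

Looking at the last vowel of each stem: -omo when the last vowel of the stem is a rounded vowel (*konu*, *arujo*); -pe when the last vowel of the stem is an unrounded vowel (*ogvi*, *juna*, *femwe*, *juve*).
The last vowel of *zamo* is /o/, which is a rounded vowel, so the suffix is -omo, giving *zamoomo*.
Since the last vowel of *a* is /a/ (an unrounded vowel), it takes -pe, giving *ape*.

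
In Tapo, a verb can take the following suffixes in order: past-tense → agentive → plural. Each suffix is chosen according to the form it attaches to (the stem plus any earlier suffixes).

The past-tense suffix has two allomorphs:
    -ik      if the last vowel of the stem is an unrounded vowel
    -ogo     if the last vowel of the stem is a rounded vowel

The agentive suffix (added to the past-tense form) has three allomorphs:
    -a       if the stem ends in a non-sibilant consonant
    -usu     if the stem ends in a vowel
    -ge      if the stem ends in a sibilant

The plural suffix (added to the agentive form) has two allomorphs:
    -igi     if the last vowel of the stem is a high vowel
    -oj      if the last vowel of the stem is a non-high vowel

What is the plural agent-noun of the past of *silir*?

The last vowel of *silir* is /i/, which is an unrounded vowel, so the past-tense suffix is -ik, giving *silirik*.
Since the final sound of the past-tense form *silirik* is /k/ (a non-sibilant consonant), it takes -a, giving *silirika*.
The agentive form *silirika*: last vowel = /a/, a non-high vowel → -oj → *silirikaoj*.

silirikaoj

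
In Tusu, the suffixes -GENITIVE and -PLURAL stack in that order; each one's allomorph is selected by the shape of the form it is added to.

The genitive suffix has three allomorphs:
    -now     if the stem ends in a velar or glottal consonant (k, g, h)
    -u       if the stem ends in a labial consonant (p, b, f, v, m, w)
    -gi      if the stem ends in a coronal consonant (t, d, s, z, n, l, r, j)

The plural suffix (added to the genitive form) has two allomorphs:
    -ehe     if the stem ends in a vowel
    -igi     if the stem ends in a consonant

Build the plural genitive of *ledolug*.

*ledolug* — final consonant /g/ (velar/glottal) → -now → *ledolugnow*.
Since the final sound of the genitive form *ledolugnow* is /w/ (a consonant), it takes -igi, giving *ledolugnowigi*.

ledolugnowigi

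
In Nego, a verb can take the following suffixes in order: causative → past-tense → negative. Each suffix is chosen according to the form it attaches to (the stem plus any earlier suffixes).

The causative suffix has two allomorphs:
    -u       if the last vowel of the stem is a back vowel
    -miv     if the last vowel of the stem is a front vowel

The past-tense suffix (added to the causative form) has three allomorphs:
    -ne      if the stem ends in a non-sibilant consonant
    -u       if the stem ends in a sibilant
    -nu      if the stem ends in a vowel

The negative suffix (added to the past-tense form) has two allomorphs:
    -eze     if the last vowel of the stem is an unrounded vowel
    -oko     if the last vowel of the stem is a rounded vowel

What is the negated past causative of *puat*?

*puat* — last vowel /a/ (a back vowel) → -u → *puatu*.
Since the final sound of the causative form *puatu* is /u/ (a vowel), it takes -nu, giving *puatunu*.
Since the last vowel of the past-tense form *puatunu* is /u/ (a rounded vowel), it takes -oko, giving *puatunuoko*.

puatunuoko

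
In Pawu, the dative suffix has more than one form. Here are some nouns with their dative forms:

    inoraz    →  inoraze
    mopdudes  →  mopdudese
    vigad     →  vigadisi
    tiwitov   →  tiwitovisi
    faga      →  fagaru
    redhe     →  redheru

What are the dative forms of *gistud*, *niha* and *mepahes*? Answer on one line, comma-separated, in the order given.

The suffix is conditioned by the final sound: -e when the stem ends in a sibilant (*inoraz*, *mopdudes*); -isi when the stem ends in a non-sibilant consonant (*vigad*, *tiwitov*); -ru when the stem ends in a vowel (*faga*, *redhe*).
Since the final sound of *gistud* is /d/ (a non-sibilant consonant), it takes -isi, giving *gistudisi*.
*niha* — final sound /a/ (a vowel) → -ru → *niharu*.
Since the final sound of *mepahes* is /s/ (a sibilant), it takes -e, giving *mepahese*.

gistudisi, niharu, mepahese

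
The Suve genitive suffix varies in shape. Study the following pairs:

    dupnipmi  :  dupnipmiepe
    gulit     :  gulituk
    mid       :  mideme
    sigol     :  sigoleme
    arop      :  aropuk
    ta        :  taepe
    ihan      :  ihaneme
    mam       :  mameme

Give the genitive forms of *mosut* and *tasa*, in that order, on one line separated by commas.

mosutuk, tasaepe

The alternation tracks the final sound of the stem — -uk when the stem ends in a voiceless consonant (*gulit*, *arop*); -eme when the stem ends in a voiced consonant (*mid*, *sigol*, *ihan*, *mam*); -epe when the stem ends in a vowel (*dupnipmi*, *ta*).
Since the final sound of *mosut* is /t/ (a voiceless consonant), it takes -uk, giving *mosutuk*.
The final sound of *tasa* is /a/, which is a vowel, so the suffix is -epe, giving *tasaepe*.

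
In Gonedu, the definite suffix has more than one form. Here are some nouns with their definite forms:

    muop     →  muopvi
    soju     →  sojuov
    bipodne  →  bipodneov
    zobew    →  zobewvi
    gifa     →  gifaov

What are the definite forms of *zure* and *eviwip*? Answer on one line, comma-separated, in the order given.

The pattern is consonant vs. vowel: -vi when the stem ends in a consonant (*muop*, *zobew*); -ov when the stem ends in a vowel (*soju*, *bipodne*, *gifa*).
*zure*: final sound = /e/, a vowel → -ov → *zureov*.
The final sound of *eviwip* is /p/, which is a consonant, so the suffix is -vi, giving *eviwipvi*.

zureov, eviwipvi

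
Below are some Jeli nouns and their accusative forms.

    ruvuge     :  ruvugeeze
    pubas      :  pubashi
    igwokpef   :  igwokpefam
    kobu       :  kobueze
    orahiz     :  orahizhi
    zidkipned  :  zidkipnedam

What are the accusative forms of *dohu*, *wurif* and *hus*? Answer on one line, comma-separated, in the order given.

The suffix is conditioned by the final sound: -hi when the stem ends in a sibilant (*pubas*, *orahiz*); -am when the stem ends in a non-sibilant consonant (*igwokpef*, *zidkipned*); -eze when the stem ends in a vowel (*ruvuge*, *kobu*).
The final sound of *dohu* is /u/, which is a vowel, so the suffix is -eze, giving *dohueze*.
Since the final sound of *wurif* is /f/ (a non-sibilant consonant), it takes -am, giving *wurifam*.
Since the final sound of *hus* is /s/ (a sibilant), it takes -hi, giving *hushi*.

dohueze, wurifam, hushi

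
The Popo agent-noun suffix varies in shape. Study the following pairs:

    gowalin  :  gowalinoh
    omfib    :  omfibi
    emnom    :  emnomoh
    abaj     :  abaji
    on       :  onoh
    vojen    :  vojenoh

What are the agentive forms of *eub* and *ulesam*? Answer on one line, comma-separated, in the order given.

The pattern is nasality of the final consonant: -oh when the stem ends in a nasal (*gowalin*, *emnom*, *on*, *vojen*); -i when the stem ends in a non-nasal consonant (*omfib*, *abaj*).
Since the final consonant of *eub* is /b/ (non-nasal), it takes -i, giving *eubi*.
Since the final consonant of *ulesam* is /m/ (a nasal), it takes -oh, giving *ulesamoh*.

eubi, ulesamoh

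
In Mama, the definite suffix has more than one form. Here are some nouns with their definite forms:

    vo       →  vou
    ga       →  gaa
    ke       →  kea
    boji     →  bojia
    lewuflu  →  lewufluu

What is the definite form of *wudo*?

wudou

The alternation tracks the last vowel of the stem — -u when the last vowel of the stem is a rounded vowel (*vo*, *lewuflu*); -a when the last vowel of the stem is an unrounded vowel (*ga*, *ke*, *boji*).
*wudo*: last vowel = /o/, a rounded vowel → -u → *wudou*.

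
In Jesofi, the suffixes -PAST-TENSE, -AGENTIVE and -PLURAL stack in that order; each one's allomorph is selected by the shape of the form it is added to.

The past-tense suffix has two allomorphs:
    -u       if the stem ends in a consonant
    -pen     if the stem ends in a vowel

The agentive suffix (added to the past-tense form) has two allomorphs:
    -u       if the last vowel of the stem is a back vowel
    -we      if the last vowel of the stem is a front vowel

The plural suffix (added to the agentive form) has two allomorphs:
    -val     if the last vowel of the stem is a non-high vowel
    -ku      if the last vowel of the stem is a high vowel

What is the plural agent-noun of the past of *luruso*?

lurusopenweval

The final sound of *luruso* is /o/, which is a vowel, so the past-tense suffix is -pen, giving *lurusopen*.
The last vowel of the past-tense form *lurusopen* is /e/, which is a front vowel, so the agentive suffix is -we, giving *lurusopenwe*.
The agentive form *lurusopenwe* — last vowel /e/ (a non-high vowel) → -val → *lurusopenweval*.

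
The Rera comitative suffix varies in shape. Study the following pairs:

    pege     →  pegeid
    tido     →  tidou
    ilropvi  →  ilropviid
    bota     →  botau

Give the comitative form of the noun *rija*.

The alternation tracks the last vowel of the stem — -id when the last vowel of the stem is a front vowel (*pege*, *ilropvi*); -u when the last vowel of the stem is a back vowel (*tido*, *bota*).
The last vowel of *rija* is /a/, which is a back vowel, so the suffix is -u, giving *rijau*.

rijau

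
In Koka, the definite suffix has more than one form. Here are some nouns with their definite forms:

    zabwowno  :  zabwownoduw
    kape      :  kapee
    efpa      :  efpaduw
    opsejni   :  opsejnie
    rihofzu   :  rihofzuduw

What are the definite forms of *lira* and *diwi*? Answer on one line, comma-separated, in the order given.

liraduw, diwie

The suffix is conditioned by the last vowel: -e when the last vowel of the stem is a front vowel (*kape*, *opsejni*); -duw when the last vowel of the stem is a back vowel (*zabwowno*, *efpa*, *rihofzu*).
The last vowel of *lira* is /a/, which is a back vowel, so the suffix is -duw, giving *liraduw*.
The last vowel of *diwi* is /i/, which is a front vowel, so the suffix is -e, giving *diwie*.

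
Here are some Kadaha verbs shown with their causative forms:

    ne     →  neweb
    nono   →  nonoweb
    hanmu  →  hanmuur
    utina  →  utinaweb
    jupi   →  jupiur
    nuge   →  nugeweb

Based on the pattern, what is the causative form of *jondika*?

Looking at the last vowel of each stem: -ur when the last vowel of the stem is a high vowel (*hanmu*, *jupi*); -web when the last vowel of the stem is a non-high vowel (*ne*, *nono*, *utina*, *nuge*).
*jondika* — last vowel /a/ (a non-high vowel) → -web → *jondikaweb*.

jondikaweb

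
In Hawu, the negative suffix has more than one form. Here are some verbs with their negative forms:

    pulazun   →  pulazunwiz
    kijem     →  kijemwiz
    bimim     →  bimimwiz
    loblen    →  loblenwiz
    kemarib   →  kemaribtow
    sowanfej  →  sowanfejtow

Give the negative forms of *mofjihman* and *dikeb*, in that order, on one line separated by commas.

mofjihmanwiz, dikebtow

Looking at the final consonant of each stem: -wiz when the stem ends in a nasal (*pulazun*, *kijem*, *bimim*, *loblen*); -tow when the stem ends in a non-nasal consonant (*kemarib*, *sowanfej*).
*mofjihman*: final consonant = /n/, a nasal → -wiz → *mofjihmanwiz*.
*dikeb* — final consonant /b/ (non-nasal) → -tow → *dikebtow*.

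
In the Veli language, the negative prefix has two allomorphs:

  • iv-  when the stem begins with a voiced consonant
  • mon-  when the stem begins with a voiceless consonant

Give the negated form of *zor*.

ivzor

*zor* — first consonant /z/ (voiced) → iv- → *ivzor*.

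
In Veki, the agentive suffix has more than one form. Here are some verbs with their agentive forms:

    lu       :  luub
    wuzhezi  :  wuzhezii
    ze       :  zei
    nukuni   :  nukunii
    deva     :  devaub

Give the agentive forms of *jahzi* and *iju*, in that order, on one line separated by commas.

The pattern is front/back vowel harmony: -i when the last vowel of the stem is a front vowel (*wuzhezi*, *ze*, *nukuni*); -ub when the last vowel of the stem is a back vowel (*lu*, *deva*).
*jahzi*: last vowel = /i/, a front vowel → -i → *jahzii*.
*iju*: last vowel = /u/, a back vowel → -ub → *ijuub*.

jahzii, ijuub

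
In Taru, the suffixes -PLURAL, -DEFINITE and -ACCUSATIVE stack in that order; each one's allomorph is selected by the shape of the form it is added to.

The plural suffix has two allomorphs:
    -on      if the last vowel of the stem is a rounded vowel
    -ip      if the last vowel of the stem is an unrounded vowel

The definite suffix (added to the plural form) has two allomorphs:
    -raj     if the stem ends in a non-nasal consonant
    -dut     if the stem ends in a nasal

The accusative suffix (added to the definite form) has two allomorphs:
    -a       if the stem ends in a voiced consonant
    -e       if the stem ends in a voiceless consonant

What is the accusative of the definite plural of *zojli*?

zojliipraja

Since the last vowel of *zojli* is /i/ (an unrounded vowel), it takes -ip, giving *zojliip*.
The plural form *zojliip*: final consonant = /p/, non-nasal → -raj → *zojliipraj*.
The definite form *zojliipraj*: final consonant = /j/, voiced → -a → *zojliipraja*.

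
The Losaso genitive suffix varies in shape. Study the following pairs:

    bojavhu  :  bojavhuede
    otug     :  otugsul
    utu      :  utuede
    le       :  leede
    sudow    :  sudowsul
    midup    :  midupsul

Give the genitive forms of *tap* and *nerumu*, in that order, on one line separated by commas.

The alternation tracks the final sound of the stem — -sul when the stem ends in a consonant (*otug*, *sudow*, *midup*); -ede when the stem ends in a vowel (*bojavhu*, *utu*, *le*).
*tap* — final sound /p/ (a consonant) → -sul → *tapsul*.
The final sound of *nerumu* is /u/, which is a vowel, so the suffix is -ede, giving *nerumuede*.

tapsul, nerumuede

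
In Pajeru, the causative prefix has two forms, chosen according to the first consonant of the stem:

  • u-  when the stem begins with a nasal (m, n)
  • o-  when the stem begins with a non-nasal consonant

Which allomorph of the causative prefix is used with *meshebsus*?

u-

*meshebsus* — first consonant /m/ (a nasal) → u-.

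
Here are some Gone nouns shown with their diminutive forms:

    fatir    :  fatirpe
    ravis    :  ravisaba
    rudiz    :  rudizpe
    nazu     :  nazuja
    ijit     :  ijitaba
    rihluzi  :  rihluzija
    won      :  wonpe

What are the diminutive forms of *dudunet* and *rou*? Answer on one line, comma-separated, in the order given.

The alternation tracks the final sound of the stem — -aba when the stem ends in a voiceless consonant (*ravis*, *ijit*); -pe when the stem ends in a voiced consonant (*fatir*, *rudiz*, *won*); -ja when the stem ends in a vowel (*nazu*, *rihluzi*).
*dudunet* — final sound /t/ (a voiceless consonant) → -aba → *dudunetaba*.
*rou* — final sound /u/ (a vowel) → -ja → *rouja*.

dudunetaba, rouja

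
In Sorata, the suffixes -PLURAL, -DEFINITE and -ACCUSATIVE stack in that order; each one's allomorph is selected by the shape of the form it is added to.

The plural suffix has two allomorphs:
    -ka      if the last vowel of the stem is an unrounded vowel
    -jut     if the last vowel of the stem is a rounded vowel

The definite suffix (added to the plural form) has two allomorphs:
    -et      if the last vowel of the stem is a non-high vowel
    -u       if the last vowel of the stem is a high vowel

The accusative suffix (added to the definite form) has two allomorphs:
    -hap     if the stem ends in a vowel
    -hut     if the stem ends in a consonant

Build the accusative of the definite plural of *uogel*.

uogelkaethut

*uogel* — last vowel /e/ (an unrounded vowel) → -ka → *uogelka*.
The last vowel of the plural form *uogelka* is /a/, which is a non-high vowel, so the definite suffix is -et, giving *uogelkaet*.
The definite form *uogelkaet*: final sound = /t/, a consonant → -hut → *uogelkaethut*.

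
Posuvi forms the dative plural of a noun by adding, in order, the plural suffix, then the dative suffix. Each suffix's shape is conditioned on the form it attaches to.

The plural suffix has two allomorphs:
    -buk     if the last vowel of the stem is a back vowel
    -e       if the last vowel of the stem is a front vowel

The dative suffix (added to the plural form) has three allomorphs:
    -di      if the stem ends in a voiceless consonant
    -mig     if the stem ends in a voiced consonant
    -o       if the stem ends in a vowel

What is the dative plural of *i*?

ieo

*i* — last vowel /i/ (a front vowel) → -e → *ie*.
The plural form *ie* — final sound /e/ (a vowel) → -o → *ieo*.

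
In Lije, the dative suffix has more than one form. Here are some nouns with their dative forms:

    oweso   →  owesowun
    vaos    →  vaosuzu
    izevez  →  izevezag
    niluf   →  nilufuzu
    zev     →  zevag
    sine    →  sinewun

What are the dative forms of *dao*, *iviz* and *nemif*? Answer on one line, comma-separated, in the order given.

The pattern is voicing of the final sound: -uzu when the stem ends in a voiceless consonant (*vaos*, *niluf*); -ag when the stem ends in a voiced consonant (*izevez*, *zev*); -wun when the stem ends in a vowel (*oweso*, *sine*).
The final sound of *dao* is /o/, which is a vowel, so the suffix is -wun, giving *daowun*.
The final sound of *iviz* is /z/, which is a voiced consonant, so the suffix is -ag, giving *ivizag*.
*nemif* — final sound /f/ (a voiceless consonant) → -uzu → *nemifuzu*.

daowun, ivizag, nemifuzu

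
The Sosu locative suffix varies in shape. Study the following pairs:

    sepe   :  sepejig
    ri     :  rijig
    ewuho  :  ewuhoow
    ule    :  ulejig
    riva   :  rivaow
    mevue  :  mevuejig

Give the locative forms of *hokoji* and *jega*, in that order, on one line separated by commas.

hokojijig, jegaow

The suffix is conditioned by the last vowel: -jig when the last vowel of the stem is a front vowel (*sepe*, *ri*, *ule*, *mevue*); -ow when the last vowel of the stem is a back vowel (*ewuho*, *riva*).
The last vowel of *hokoji* is /i/, which is a front vowel, so the suffix is -jig, giving *hokojijig*.
The last vowel of *jega* is /a/, which is a back vowel, so the suffix is -ow, giving *jegaow*.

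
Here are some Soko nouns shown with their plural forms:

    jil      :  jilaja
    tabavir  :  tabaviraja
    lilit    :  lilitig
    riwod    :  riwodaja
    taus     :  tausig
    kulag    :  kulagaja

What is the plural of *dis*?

The pattern is voicing of the final consonant: -ig when the stem ends in a voiceless consonant (*lilit*, *taus*); -aja when the stem ends in a voiced consonant (*jil*, *tabavir*, *riwod*, *kulag*).
The final consonant of *dis* is /s/, which is voiceless, so the suffix is -ig, giving *disig*.

disig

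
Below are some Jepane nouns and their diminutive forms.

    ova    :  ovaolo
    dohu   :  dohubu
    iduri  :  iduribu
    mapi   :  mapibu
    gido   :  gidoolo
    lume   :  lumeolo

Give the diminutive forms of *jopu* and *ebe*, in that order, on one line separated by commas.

jopubu, ebeolo

The pattern is height harmony: -bu when the last vowel of the stem is a high vowel (*dohu*, *iduri*, *mapi*); -olo when the last vowel of the stem is a non-high vowel (*ova*, *gido*, *lume*).
The last vowel of *jopu* is /u/, which is a high vowel, so the suffix is -bu, giving *jopubu*.
*ebe* — last vowel /e/ (a non-high vowel) → -olo → *ebeolo*.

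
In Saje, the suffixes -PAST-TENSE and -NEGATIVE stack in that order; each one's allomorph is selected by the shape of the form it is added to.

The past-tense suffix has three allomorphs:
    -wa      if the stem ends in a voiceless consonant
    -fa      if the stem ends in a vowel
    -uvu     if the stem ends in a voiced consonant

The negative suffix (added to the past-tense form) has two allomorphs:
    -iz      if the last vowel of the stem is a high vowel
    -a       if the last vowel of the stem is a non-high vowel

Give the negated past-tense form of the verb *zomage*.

*zomage*: final sound = /e/, a vowel → -fa → *zomagefa*.
The past-tense form *zomagefa* — last vowel /a/ (a non-high vowel) → -a → *zomagefaa*.

zomagefaa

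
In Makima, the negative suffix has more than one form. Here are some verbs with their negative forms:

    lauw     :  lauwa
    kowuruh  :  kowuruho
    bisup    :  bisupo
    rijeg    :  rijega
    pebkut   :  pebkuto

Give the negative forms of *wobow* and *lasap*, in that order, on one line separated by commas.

wobowa, lasapo

The suffix is conditioned by the final consonant: -o when the stem ends in a voiceless consonant (*kowuruh*, *bisup*, *pebkut*); -a when the stem ends in a voiced consonant (*lauw*, *rijeg*).
Since the final consonant of *wobow* is /w/ (voiced), it takes -a, giving *wobowa*.
*lasap*: final consonant = /p/, voiceless → -o → *lasapo*.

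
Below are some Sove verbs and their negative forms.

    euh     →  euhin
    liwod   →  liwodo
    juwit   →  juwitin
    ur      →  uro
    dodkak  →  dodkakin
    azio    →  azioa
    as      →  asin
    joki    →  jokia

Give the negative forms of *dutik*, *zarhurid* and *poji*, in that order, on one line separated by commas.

The alternation tracks the final sound of the stem — -in when the stem ends in a voiceless consonant (*euh*, *juwit*, *dodkak*, *as*); -o when the stem ends in a voiced consonant (*liwod*, *ur*); -a when the stem ends in a vowel (*azio*, *joki*).
Since the final sound of *dutik* is /k/ (a voiceless consonant), it takes -in, giving *dutikin*.
*zarhurid*: final sound = /d/, a voiced consonant → -o → *zarhurido*.
Since the final sound of *poji* is /i/ (a vowel), it takes -a, giving *pojia*.

dutikin, zarhurido, pojia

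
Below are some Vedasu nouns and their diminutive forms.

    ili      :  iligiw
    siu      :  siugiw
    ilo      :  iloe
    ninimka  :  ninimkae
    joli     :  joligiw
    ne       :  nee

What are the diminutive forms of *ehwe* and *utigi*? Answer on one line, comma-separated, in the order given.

ehwee, utigigiw

The alternation tracks the last vowel of the stem — -giw when the last vowel of the stem is a high vowel (*ili*, *siu*, *joli*); -e when the last vowel of the stem is a non-high vowel (*ilo*, *ninimka*, *ne*).
*ehwe* — last vowel /e/ (a non-high vowel) → -e → *ehwee*.
The last vowel of *utigi* is /i/, which is a high vowel, so the suffix is -giw, giving *utigigiw*.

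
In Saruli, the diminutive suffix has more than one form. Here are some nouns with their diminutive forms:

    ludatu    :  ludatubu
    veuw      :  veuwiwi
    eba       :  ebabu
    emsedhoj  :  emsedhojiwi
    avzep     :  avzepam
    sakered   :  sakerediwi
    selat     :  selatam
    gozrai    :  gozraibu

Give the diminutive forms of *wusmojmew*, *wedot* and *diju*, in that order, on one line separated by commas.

Looking at the final sound of each stem: -am when the stem ends in a voiceless consonant (*avzep*, *selat*); -iwi when the stem ends in a voiced consonant (*veuw*, *emsedhoj*, *sakered*); -bu when the stem ends in a vowel (*ludatu*, *eba*, *gozrai*).
*wusmojmew* — final sound /w/ (a voiced consonant) → -iwi → *wusmojmewiwi*.
*wedot*: final sound = /t/, a voiceless consonant → -am → *wedotam*.
*diju* — final sound /u/ (a vowel) → -bu → *dijubu*.

wusmojmewiwi, wedotam, dijubu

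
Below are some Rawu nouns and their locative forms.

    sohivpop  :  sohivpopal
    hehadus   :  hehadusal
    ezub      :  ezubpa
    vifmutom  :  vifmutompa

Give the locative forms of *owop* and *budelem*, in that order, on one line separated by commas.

owopal, budelempa

The suffix is conditioned by the final consonant: -al when the stem ends in a voiceless consonant (*sohivpop*, *hehadus*); -pa when the stem ends in a voiced consonant (*ezub*, *vifmutom*).
Since the final consonant of *owop* is /p/ (voiceless), it takes -al, giving *owopal*.
Since the final consonant of *budelem* is /m/ (voiced), it takes -pa, giving *budelempa*.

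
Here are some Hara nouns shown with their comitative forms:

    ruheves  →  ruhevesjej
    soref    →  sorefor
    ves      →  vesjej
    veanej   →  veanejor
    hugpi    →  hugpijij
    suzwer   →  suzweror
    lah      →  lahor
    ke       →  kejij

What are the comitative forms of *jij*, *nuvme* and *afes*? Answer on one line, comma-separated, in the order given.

The alternation tracks the final sound of the stem — -jej when the stem ends in a sibilant (*ruheves*, *ves*); -or when the stem ends in a non-sibilant consonant (*soref*, *veanej*, *suzwer*, *lah*); -jij when the stem ends in a vowel (*hugpi*, *ke*).
The final sound of *jij* is /j/, which is a non-sibilant consonant, so the suffix is -or, giving *jijor*.
Since the final sound of *nuvme* is /e/ (a vowel), it takes -jij, giving *nuvmejij*.
The final sound of *afes* is /s/, which is a sibilant, so the suffix is -jej, giving *afesjej*.

jijor, nuvmejij, afesjej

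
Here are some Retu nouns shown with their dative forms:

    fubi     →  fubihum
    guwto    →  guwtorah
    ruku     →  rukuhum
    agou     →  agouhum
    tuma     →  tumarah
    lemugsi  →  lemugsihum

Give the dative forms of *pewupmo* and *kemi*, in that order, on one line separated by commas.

Looking at the last vowel of each stem: -hum when the last vowel of the stem is a high vowel (*fubi*, *ruku*, *agou*, *lemugsi*); -rah when the last vowel of the stem is a non-high vowel (*guwto*, *tuma*).
*pewupmo* — last vowel /o/ (a non-high vowel) → -rah → *pewupmorah*.
The last vowel of *kemi* is /i/, which is a high vowel, so the suffix is -hum, giving *kemihum*.

pewupmorah, kemihum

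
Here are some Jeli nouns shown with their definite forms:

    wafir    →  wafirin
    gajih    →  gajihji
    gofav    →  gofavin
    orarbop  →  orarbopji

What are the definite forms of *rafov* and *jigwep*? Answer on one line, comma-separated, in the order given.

The pattern is voicing of the final consonant: -ji when the stem ends in a voiceless consonant (*gajih*, *orarbop*); -in when the stem ends in a voiced consonant (*wafir*, *gofav*).
Since the final consonant of *rafov* is /v/ (voiced), it takes -in, giving *rafovin*.
*jigwep*: final consonant = /p/, voiceless → -ji → *jigwepji*.

rafovin, jigwepji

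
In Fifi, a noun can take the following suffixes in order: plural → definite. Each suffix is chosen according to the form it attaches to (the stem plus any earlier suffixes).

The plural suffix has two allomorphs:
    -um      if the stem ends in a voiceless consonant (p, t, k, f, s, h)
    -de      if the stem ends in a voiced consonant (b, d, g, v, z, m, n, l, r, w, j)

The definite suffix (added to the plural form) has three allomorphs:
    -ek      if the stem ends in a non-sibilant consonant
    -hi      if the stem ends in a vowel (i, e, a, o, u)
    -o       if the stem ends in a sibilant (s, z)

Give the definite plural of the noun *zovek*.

zovekumek

Since the final consonant of *zovek* is /k/ (voiceless), it takes -um, giving *zovekum*.
Since the final sound of the plural form *zovekum* is /m/ (a non-sibilant consonant), it takes -ek, giving *zovekumek*.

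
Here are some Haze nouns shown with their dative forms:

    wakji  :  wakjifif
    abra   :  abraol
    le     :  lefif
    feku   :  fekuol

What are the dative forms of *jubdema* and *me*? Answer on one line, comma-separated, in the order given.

The pattern is front/back vowel harmony: -fif when the last vowel of the stem is a front vowel (*wakji*, *le*); -ol when the last vowel of the stem is a back vowel (*abra*, *feku*).
*jubdema* — last vowel /a/ (a back vowel) → -ol → *jubdemaol*.
*me* — last vowel /e/ (a front vowel) → -fif → *mefif*.

jubdemaol, mefif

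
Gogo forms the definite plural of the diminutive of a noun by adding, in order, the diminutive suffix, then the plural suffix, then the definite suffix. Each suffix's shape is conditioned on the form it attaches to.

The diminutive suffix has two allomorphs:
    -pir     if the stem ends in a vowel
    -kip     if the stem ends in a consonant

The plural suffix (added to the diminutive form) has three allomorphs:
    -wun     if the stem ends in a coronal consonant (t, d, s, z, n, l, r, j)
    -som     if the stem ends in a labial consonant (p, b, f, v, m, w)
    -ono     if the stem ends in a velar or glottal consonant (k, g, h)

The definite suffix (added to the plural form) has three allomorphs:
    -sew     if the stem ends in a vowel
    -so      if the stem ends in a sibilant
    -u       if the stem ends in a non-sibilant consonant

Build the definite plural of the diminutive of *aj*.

ajkipsomu

*aj*: final sound = /j/, a consonant → -kip → *ajkip*.
Since the final consonant of the diminutive form *ajkip* is /p/ (labial), it takes -som, giving *ajkipsom*.
The plural form *ajkipsom*: final sound = /m/, a non-sibilant consonant → -u → *ajkipsomu*.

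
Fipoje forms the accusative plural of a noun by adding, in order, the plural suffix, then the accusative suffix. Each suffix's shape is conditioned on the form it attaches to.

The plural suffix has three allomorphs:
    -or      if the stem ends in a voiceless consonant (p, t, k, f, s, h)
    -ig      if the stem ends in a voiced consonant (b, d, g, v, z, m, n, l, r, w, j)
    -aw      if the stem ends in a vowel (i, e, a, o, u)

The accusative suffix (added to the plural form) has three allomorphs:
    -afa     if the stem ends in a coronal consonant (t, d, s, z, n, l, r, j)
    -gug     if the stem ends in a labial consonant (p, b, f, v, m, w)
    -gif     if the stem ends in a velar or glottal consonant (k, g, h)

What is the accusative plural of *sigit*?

sigitorafa

The final sound of *sigit* is /t/, which is a voiceless consonant, so the plural suffix is -or, giving *sigitor*.
Since the final consonant of the plural form *sigitor* is /r/ (coronal), it takes -afa, giving *sigitorafa*.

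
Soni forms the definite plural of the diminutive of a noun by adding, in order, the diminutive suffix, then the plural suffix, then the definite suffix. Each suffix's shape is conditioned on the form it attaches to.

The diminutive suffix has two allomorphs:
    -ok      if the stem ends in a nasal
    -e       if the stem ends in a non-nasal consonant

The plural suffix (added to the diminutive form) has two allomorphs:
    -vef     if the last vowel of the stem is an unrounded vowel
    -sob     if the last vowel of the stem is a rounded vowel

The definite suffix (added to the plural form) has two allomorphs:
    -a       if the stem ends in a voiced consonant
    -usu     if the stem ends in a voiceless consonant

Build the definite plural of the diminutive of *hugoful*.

The final consonant of *hugoful* is /l/, which is non-nasal, so the diminutive suffix is -e, giving *hugofule*.
The diminutive form *hugofule* — last vowel /e/ (an unrounded vowel) → -vef → *hugofulevef*.
The final consonant of the plural form *hugofulevef* is /f/, which is voiceless, so the definite suffix is -usu, giving *hugofulevefusu*.

hugofulevefusu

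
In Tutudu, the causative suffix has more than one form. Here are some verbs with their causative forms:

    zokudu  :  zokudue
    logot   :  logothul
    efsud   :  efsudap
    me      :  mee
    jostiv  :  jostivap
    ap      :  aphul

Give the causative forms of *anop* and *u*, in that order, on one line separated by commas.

The alternation tracks the final sound of the stem — -hul when the stem ends in a voiceless consonant (*logot*, *ap*); -ap when the stem ends in a voiced consonant (*efsud*, *jostiv*); -e when the stem ends in a vowel (*zokudu*, *me*).
*anop* — final sound /p/ (a voiceless consonant) → -hul → *anophul*.
The final sound of *u* is /u/, which is a vowel, so the suffix is -e, giving *ue*.

anophul, ue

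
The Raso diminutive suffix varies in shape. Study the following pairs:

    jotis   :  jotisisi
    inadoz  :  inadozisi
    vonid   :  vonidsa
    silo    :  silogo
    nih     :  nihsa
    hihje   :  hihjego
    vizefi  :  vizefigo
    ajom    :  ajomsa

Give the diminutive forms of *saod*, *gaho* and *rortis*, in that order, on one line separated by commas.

Looking at the final sound of each stem: -isi when the stem ends in a sibilant (*jotis*, *inadoz*); -sa when the stem ends in a non-sibilant consonant (*vonid*, *nih*, *ajom*); -go when the stem ends in a vowel (*silo*, *hihje*, *vizefi*).
Since the final sound of *saod* is /d/ (a non-sibilant consonant), it takes -sa, giving *saodsa*.
*gaho*: final sound = /o/, a vowel → -go → *gahogo*.
*rortis*: final sound = /s/, a sibilant → -isi → *rortisisi*.

saodsa, gahogo, rortisisi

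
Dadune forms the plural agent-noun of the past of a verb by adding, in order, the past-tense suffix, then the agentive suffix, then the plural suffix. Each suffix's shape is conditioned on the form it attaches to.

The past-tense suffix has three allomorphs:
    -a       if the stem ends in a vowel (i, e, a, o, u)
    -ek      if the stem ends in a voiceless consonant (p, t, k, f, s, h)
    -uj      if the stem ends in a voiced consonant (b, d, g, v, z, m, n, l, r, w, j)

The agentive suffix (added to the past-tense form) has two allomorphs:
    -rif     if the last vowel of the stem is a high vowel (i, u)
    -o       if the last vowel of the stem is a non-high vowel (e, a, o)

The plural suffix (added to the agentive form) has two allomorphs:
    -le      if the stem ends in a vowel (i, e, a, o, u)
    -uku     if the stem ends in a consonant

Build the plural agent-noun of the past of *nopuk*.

nopukekole

*nopuk* — final sound /k/ (a voiceless consonant) → -ek → *nopukek*.
The past-tense form *nopukek*: last vowel = /e/, a non-high vowel → -o → *nopukeko*.
The agentive form *nopukeko*: final sound = /o/, a vowel → -le → *nopukekole*.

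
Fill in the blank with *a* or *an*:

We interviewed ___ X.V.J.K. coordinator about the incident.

an

The indefinite article is chosen by the initial *sound* of the following word, not its spelling.
The initialism *X.V.J.K.* is read letter by letter; the first letter, X, is pronounced /ɛks/, which begins with a vowel sound.
So the article is *an*: We interviewed an X.V.J.K. coordinator about the incident.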